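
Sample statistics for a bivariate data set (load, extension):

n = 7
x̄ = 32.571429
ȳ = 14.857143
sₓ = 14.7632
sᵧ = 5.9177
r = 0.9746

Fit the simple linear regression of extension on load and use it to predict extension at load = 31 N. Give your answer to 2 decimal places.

14.24

b = r · sᵧ/sₓ = 0.9746 · 5.9177/14.7632 = 0.390660
a = ȳ − b·x̄ = 14.857143 − 0.390660·32.571429 = 2.132791
ŷ(31) = a + b·31 = 2.132791 + 0.390660·31 = 14.243249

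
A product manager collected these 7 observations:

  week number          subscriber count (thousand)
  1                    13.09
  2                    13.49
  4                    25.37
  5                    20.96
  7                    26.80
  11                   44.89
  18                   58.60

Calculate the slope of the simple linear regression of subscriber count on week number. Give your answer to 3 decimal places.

n = 7, Σx = 48, Σy = 203.2, Σxy = 1982.54, Σx² = 540
Sxx = Σx² − (Σx)²/n = 540 − 329.142857 = 210.857143
Sxy = Σxy − (Σx)(Σy)/n = 1982.54 − 1393.371429 = 589.168571
b = Sxy/Sxx = 589.168571/210.857143 = 2.794160

2.794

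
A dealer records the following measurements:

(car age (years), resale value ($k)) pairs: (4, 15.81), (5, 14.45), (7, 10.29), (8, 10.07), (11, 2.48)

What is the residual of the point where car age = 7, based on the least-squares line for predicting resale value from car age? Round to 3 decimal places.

-0.330

n = 5, Σx = 35, Σy = 53.1, Σxy = 315.36, Σx² = 275
Sxx = Σx² − (Σx)²/n = 275 − 245 = 30
Sxy = Σxy − (Σx)(Σy)/n = 315.36 − 371.7 = -56.34
b = Sxy/Sxx = -56.34/30 = -1.878
a = ȳ − b·x̄ = 10.62 − (-1.878)·7 = 23.766
ŷ(7) = 23.766 + (-1.878)·7 = 10.62
residual = y − ŷ = 10.29 − 10.62 = -0.33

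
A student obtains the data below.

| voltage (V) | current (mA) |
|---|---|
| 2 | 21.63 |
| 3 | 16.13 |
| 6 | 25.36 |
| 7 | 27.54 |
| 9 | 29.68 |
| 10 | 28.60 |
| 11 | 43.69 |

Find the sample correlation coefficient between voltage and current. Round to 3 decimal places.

n = 7, Σx = 48, Σy = 192.63, Σxy = 1470.3, Σx² = 400, Σy² = 5737.2935
Sxx = Σx² − (Σx)²/n = 400 − 329.142857 = 70.857143
Sxy = Σxy − (Σx)(Σy)/n = 1470.3 − 1320.891429 = 149.408571
Syy = Σy² − (Σy)²/n = 5737.2935 − 5300.902414 = 436.391086
r = Sxy/√(Sxx·Syy) = 149.408571/√(30921.425502) = 149.408571/175.844890 = 0.849661

0.850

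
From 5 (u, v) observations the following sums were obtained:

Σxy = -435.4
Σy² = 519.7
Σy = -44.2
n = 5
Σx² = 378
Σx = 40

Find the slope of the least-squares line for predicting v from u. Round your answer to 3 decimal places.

Sxx = Σx² − (Σx)²/n = 378 − 320 = 58
Sxy = Σxy − (Σx)(Σy)/n = -435.4 − (-353.6) = -81.8
b = Sxy/Sxx = -81.8/58 = -1.410345

-1.410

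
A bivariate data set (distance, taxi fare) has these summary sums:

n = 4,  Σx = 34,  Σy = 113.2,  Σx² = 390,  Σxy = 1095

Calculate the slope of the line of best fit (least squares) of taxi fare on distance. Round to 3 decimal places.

Sxx = Σx² − (Σx)²/n = 390 − 289 = 101
Sxy = Σxy − (Σx)(Σy)/n = 1095 − 962.2 = 132.8
b = Sxy/Sxx = 132.8/101 = 1.314851

1.315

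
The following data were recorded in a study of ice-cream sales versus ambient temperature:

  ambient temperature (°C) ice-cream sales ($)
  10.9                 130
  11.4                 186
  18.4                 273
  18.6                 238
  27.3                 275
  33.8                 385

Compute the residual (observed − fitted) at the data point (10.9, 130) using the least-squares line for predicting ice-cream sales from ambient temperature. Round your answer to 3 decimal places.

-34.794

n = 6, Σx = 120.4, Σy = 1487, Σxy = 33507.9, Σx² = 2821.02
Sxx = Σx² − (Σx)²/n = 2821.02 − 2416.026667 = 404.993333
Sxy = Σxy − (Σx)(Σy)/n = 33507.9 − 29839.133333 = 3668.766667
b = Sxy/Sxx = 3668.766667/404.993333 = 9.058832
a = ȳ − b·x̄ = 247.833333 − 9.058832·20.066667 = 66.052766
ŷ(10.9) = 66.052766 + 9.058832·10.9 = 164.794038
residual = y − ŷ = 130 − 164.794038 = -34.794038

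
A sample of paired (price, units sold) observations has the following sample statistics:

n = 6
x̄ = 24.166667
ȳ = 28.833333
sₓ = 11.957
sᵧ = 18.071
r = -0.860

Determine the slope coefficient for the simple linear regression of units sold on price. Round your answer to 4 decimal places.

-1.2997

b = r · sᵧ/sₓ = -0.86 · 18.071/11.957 = -1.299746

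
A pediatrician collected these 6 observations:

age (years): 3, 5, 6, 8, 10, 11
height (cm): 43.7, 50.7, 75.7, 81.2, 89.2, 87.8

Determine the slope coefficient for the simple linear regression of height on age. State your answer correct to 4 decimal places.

n = 6, Σx = 43, Σy = 428.3, Σxy = 3346.2, Σx² = 355
Sxx = Σx² − (Σx)²/n = 355 − 308.166667 = 46.833333
Sxy = Σxy − (Σx)(Σy)/n = 3346.2 − 3069.483333 = 276.716667
b = Sxy/Sxx = 276.716667/46.833333 = 5.908541

5.9085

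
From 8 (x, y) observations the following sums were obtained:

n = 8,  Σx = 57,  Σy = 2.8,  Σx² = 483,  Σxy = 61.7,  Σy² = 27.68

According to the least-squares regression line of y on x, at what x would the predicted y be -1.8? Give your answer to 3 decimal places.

Sxx = Σx² − (Σx)²/n = 483 − 406.125 = 76.875
Sxy = Σxy − (Σx)(Σy)/n = 61.7 − 19.95 = 41.75
b = Sxy/Sxx = 41.75/76.875 = 0.543089
a = ȳ − b·x̄ = 0.35 − 0.543089·7.125 = -3.519512
Set a + b·x = -1.8: x = (-1.8 − (-3.519512)) / 0.543089 = 3.166168

3.166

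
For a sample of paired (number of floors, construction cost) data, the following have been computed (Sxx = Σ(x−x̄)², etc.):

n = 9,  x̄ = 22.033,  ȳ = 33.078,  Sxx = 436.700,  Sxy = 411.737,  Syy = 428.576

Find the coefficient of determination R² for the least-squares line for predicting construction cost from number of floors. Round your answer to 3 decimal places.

R² = Sxy²/(Sxx·Syy) = (411.737)²/(436.7·428.576) = 0.905793

0.906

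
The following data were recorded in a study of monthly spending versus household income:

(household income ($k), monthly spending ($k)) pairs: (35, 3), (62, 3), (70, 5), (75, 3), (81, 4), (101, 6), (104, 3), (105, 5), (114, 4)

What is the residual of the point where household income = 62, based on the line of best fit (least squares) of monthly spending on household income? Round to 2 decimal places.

n = 9, Σx = 747, Σy = 36, Σxy = 3089, Σx² = 67193
Sxx = Σx² − (Σx)²/n = 67193 − 62001 = 5192
Sxy = Σxy − (Σx)(Σy)/n = 3089 − 2988 = 101
b = Sxy/Sxx = 101/5192 = 0.019453
a = ȳ − b·x̄ = 4 − 0.019453·83 = 2.385401
ŷ(62) = 2.385401 + 0.019453·62 = 3.591487
residual = y − ŷ = 3 − 3.591487 = -0.591487

-0.59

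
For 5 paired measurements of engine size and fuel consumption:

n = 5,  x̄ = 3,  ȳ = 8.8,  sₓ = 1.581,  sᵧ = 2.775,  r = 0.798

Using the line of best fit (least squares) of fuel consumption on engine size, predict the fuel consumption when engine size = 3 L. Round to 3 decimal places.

8.800

b = r · sᵧ/sₓ = 0.798 · 2.775/1.581 = 1.400664
a = ȳ − b·x̄ = 8.8 − 1.400664·3 = 4.598008
ŷ(3) = a + b·3 = 4.598008 + 1.400664·3 = 8.8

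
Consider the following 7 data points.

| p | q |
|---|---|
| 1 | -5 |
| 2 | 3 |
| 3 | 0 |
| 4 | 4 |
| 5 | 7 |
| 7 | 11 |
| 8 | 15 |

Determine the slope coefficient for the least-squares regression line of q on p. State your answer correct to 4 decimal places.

n = 7, Σx = 30, Σy = 35, Σxy = 249, Σx² = 168
Sxx = Σx² − (Σx)²/n = 168 − 128.571429 = 39.428571
Sxy = Σxy − (Σx)(Σy)/n = 249 − 150 = 99
b = Sxy/Sxx = 99/39.428571 = 2.510870

2.5109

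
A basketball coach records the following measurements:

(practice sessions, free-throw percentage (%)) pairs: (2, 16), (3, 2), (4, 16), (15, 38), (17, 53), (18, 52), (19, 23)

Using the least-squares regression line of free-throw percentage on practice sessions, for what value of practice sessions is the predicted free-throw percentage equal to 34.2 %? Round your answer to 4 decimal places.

n = 7, Σx = 78, Σy = 200, Σxy = 2946, Σx² = 1228
Sxx = Σx² − (Σx)²/n = 1228 − 869.142857 = 358.857143
Sxy = Σxy − (Σx)(Σy)/n = 2946 − 2228.571429 = 717.428571
b = Sxy/Sxx = 717.428571/358.857143 = 1.999204
a = ȳ − b·x̄ = 28.571429 − 1.999204·11.142857 = 6.294586
Set a + b·x = 34.2: x = (34.2 − 6.294586) / 1.999204 = 13.958264

13.9583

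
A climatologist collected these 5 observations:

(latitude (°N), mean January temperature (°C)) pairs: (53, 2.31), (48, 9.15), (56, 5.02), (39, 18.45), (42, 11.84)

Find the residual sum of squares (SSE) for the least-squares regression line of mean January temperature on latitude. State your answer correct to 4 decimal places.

21.9826

n = 5, Σx = 238, Σy = 46.77, Σxy = 2059.58, Σx² = 11534, Σy² = 594.8471
Sxx = Σx² − (Σx)²/n = 11534 − 11328.8 = 205.2
Sxy = Σxy − (Σx)(Σy)/n = 2059.58 − 2226.252 = -166.672
Syy = Σy² − (Σy)²/n = 594.8471 − 437.48658 = 157.36052
b = Sxy/Sxx = -166.672/205.2 = -0.812242
SSE = Syy − b·Sxy = 157.36052 − (-0.812242)·(-166.672) = 21.982569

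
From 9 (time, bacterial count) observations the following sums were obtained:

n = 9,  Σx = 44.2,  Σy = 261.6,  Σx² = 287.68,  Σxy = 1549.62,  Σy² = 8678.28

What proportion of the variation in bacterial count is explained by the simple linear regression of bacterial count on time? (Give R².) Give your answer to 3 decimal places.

Sxx = Σx² − (Σx)²/n = 287.68 − 217.071111 = 70.608889
Sxy = Σxy − (Σx)(Σy)/n = 1549.62 − 1284.746667 = 264.873333
Syy = Σy² − (Σy)²/n = 8678.28 − 7603.84 = 1074.44
R² = Sxy²/(Sxx·Syy) = (264.873333)²/(70.608889·1074.44) = 0.924773

0.925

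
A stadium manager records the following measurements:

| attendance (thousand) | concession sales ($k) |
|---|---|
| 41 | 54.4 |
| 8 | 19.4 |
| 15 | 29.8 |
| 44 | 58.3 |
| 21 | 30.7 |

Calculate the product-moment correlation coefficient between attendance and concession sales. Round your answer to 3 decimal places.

0.993

n = 5, Σx = 129, Σy = 192.6, Σxy = 6042.5, Σx² = 4347, Σy² = 8565.14
Sxx = Σx² − (Σx)²/n = 4347 − 3328.2 = 1018.8
Sxy = Σxy − (Σx)(Σy)/n = 6042.5 − 4969.08 = 1073.42
Syy = Σy² − (Σy)²/n = 8565.14 − 7418.952 = 1146.188
r = Sxy/√(Sxx·Syy) = 1073.42/√(1167736.3344) = 1073.42/1080.618496 = 0.993339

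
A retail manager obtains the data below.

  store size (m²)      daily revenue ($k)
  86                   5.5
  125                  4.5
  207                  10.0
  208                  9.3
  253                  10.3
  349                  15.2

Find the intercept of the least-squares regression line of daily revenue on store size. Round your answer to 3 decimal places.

n = 6, Σx = 1228, Σy = 54.8, Σxy = 12950.6, Σx² = 294944
Sxx = Σx² − (Σx)²/n = 294944 − 251330.666667 = 43613.333333
Sxy = Σxy − (Σx)(Σy)/n = 12950.6 − 11215.733333 = 1734.866667
b = Sxy/Sxx = 1734.866667/43613.333333 = 0.039778
a = ȳ − b·x̄ = 9.133333 − 0.039778·204.666667 = 0.992030

0.992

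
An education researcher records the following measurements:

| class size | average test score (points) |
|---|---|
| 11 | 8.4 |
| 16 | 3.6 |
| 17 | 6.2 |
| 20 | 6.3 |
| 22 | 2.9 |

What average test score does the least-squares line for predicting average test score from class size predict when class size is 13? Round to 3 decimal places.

n = 5, Σx = 86, Σy = 27.4, Σxy = 445.2, Σx² = 1550
Sxx = Σx² − (Σx)²/n = 1550 − 1479.2 = 70.8
Sxy = Σxy − (Σx)(Σy)/n = 445.2 − 471.28 = -26.08
b = Sxy/Sxx = -26.08/70.8 = -0.368362
a = ȳ − b·x̄ = 5.48 − (-0.368362)·17.2 = 11.815819
ŷ(13) = a + b·13 = 11.815819 + (-0.368362)·13 = 7.027119

7.027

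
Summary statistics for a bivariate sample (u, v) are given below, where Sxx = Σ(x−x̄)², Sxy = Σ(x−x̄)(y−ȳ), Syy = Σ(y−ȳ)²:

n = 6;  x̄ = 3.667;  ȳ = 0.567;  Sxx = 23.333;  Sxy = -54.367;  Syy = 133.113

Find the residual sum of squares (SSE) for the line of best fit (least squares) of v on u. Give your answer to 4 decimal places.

b = Sxy/Sxx = -54.367/23.333 = -2.330048
SSE = Syy − b·Sxy = 133.113 − (-2.330048)·(-54.367) = 6.435304

6.4353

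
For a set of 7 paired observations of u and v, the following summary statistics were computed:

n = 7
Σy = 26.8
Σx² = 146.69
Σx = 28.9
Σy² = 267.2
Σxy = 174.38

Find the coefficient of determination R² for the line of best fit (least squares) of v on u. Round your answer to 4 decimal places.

Sxx = Σx² − (Σx)²/n = 146.69 − 119.315714 = 27.374286
Sxy = Σxy − (Σx)(Σy)/n = 174.38 − 110.645714 = 63.734286
Syy = Σy² − (Σy)²/n = 267.2 − 102.605714 = 164.594286
R² = Sxy²/(Sxx·Syy) = (63.734286)²/(27.374286·164.594286) = 0.901548

0.9015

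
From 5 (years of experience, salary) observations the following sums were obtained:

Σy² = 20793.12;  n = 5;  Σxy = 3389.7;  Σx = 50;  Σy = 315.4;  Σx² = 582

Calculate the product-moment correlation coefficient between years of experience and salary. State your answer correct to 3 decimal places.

Sxx = Σx² − (Σx)²/n = 582 − 500 = 82
Sxy = Σxy − (Σx)(Σy)/n = 3389.7 − 3154 = 235.7
Syy = Σy² − (Σy)²/n = 20793.12 − 19895.432 = 897.688
r = Sxy/√(Sxx·Syy) = 235.7/√(73610.416) = 235.7/271.312396 = 0.868740

0.869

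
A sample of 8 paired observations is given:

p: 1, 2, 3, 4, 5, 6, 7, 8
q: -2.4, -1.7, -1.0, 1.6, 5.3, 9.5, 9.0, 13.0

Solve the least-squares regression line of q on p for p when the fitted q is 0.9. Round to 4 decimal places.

3.1053

n = 8, Σx = 36, Σy = 33.3, Σxy = 248.1, Σx² = 204
Sxx = Σx² − (Σx)²/n = 204 − 162 = 42
Sxy = Σxy − (Σx)(Σy)/n = 248.1 − 149.85 = 98.25
b = Sxy/Sxx = 98.25/42 = 2.339286
a = ȳ − b·x̄ = 4.1625 − 2.339286·4.5 = -6.364286
Set a + b·x = 0.9: x = (0.9 − (-6.364286)) / 2.339286 = 3.105344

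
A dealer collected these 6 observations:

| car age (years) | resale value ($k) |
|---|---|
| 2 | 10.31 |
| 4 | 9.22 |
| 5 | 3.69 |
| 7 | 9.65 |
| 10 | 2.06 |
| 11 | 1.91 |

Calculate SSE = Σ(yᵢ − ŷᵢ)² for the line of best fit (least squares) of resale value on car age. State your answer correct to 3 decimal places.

31.706

n = 6, Σx = 39, Σy = 36.84, Σxy = 185.11, Σx² = 315, Σy² = 305.9348
Sxx = Σx² − (Σx)²/n = 315 − 253.5 = 61.5
Sxy = Σxy − (Σx)(Σy)/n = 185.11 − 239.46 = -54.35
Syy = Σy² − (Σy)²/n = 305.9348 − 226.1976 = 79.7372
b = Sxy/Sxx = -54.35/61.5 = -0.883740
SSE = Syy − b·Sxy = 79.7372 − (-0.883740)·(-54.35) = 31.705940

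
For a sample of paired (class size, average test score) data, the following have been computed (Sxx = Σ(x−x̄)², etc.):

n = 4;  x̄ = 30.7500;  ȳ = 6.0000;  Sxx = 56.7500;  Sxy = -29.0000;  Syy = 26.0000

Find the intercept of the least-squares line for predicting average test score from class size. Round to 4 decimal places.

b = Sxy/Sxx = -29/56.75 = -0.511013
a = ȳ − b·x̄ = 6 − (-0.511013)·30.75 = 21.713656

21.7137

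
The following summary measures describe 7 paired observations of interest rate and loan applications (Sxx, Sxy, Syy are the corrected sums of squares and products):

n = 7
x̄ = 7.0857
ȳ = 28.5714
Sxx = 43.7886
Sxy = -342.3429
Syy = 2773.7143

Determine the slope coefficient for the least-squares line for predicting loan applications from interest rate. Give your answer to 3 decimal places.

-7.818

b = Sxy/Sxx = -342.3429/43.7886 = -7.818083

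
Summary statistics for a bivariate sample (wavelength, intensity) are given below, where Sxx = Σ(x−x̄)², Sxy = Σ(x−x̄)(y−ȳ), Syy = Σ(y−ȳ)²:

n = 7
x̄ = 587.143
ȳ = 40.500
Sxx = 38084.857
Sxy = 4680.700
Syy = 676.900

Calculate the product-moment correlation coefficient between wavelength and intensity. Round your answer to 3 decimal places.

r = Sxy/√(Sxx·Syy) = 4680.7/√(25779639.7033) = 4680.7/5077.365429 = 0.921876

0.922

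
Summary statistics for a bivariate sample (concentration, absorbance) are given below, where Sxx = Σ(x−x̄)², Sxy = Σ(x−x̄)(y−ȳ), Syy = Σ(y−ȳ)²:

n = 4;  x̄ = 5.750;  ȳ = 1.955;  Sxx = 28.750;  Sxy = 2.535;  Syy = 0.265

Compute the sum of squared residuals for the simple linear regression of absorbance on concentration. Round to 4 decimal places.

0.0415

b = Sxy/Sxx = 2.535/28.75 = 0.088174
SSE = Syy − b·Sxy = 0.265 − 0.088174·2.535 = 0.041479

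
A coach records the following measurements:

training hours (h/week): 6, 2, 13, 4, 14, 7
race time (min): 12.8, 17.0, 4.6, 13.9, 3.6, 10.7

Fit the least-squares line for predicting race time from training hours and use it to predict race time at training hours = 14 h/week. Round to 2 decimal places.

n = 6, Σx = 46, Σy = 62.6, Σxy = 351.5, Σx² = 470
Sxx = Σx² − (Σx)²/n = 470 − 352.666667 = 117.333333
Sxy = Σxy − (Σx)(Σy)/n = 351.5 − 479.933333 = -128.433333
b = Sxy/Sxx = -128.433333/117.333333 = -1.094602
a = ȳ − b·x̄ = 10.433333 − (-1.094602)·7.666667 = 18.825284
ŷ(14) = a + b·14 = 18.825284 + (-1.094602)·14 = 3.500852

3.50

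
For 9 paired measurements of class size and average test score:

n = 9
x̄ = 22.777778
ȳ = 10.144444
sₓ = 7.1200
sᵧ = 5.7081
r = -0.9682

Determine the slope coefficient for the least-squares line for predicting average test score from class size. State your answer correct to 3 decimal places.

-0.776

b = r · sᵧ/sₓ = -0.9682 · 5.7081/7.12 = -0.776205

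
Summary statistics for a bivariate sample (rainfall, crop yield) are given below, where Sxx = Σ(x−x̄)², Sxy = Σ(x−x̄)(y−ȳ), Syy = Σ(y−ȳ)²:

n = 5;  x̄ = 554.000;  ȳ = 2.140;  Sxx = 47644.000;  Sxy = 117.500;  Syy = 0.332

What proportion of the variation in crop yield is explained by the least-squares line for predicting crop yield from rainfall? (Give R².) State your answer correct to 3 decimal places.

0.873

R² = Sxy²/(Sxx·Syy) = (117.5)²/(47644·0.332) = 0.872830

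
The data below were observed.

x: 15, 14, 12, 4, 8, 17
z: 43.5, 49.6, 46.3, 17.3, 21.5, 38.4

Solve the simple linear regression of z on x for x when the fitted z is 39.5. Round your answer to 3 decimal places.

n = 6, Σx = 70, Σy = 216.6, Σxy = 2796.5, Σx² = 934
Sxx = Σx² − (Σx)²/n = 934 − 816.666667 = 117.333333
Sxy = Σxy − (Σx)(Σy)/n = 2796.5 − 2527 = 269.5
b = Sxy/Sxx = 269.5/117.333333 = 2.296875
a = ȳ − b·x̄ = 36.1 − 2.296875·11.666667 = 9.303125
Set a + b·x = 39.5: x = (39.5 − 9.303125) / 2.296875 = 13.146939

13.147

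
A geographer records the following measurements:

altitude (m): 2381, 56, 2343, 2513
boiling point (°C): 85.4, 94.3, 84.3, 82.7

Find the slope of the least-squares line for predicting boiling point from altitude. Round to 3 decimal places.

-0.004

n = 4, Σx = 7293, Σy = 346.7, Σxy = 613958.2, Σx² = 17477115
Sxx = Σx² − (Σx)²/n = 17477115 − 13296962.25 = 4180152.75
Sxy = Σxy − (Σx)(Σy)/n = 613958.2 − 632120.775 = -18162.575
b = Sxy/Sxx = -18162.575/4180152.75 = -0.004345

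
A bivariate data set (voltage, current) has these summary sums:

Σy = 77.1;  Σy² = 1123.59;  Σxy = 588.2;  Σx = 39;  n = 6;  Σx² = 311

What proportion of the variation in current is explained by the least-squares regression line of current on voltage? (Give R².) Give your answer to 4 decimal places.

0.9920

Sxx = Σx² − (Σx)²/n = 311 − 253.5 = 57.5
Sxy = Σxy − (Σx)(Σy)/n = 588.2 − 501.15 = 87.05
Syy = Σy² − (Σy)²/n = 1123.59 − 990.735 = 132.855
R² = Sxy²/(Sxx·Syy) = (87.05)²/(57.5·132.855) = 0.991955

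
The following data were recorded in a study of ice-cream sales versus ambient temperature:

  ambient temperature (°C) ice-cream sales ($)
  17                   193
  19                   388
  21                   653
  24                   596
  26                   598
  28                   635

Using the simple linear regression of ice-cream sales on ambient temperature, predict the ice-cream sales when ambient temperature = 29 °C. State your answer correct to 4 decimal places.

734.2235

n = 6, Σx = 135, Σy = 3063, Σxy = 71998, Σx² = 3127
Sxx = Σx² − (Σx)²/n = 3127 − 3037.5 = 89.5
Sxy = Σxy − (Σx)(Σy)/n = 71998 − 68917.5 = 3080.5
b = Sxy/Sxx = 3080.5/89.5 = 34.418994
a = ȳ − b·x̄ = 510.5 − 34.418994·22.5 = -263.927374
ŷ(29) = a + b·29 = -263.927374 + 34.418994·29 = 734.223464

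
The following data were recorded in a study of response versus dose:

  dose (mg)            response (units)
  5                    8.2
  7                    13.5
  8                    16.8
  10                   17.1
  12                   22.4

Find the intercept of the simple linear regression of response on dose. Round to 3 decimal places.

-0.078

n = 5, Σx = 42, Σy = 78, Σxy = 709.7, Σx² = 382
Sxx = Σx² − (Σx)²/n = 382 − 352.8 = 29.2
Sxy = Σxy − (Σx)(Σy)/n = 709.7 − 655.2 = 54.5
b = Sxy/Sxx = 54.5/29.2 = 1.866438
a = ȳ − b·x̄ = 15.6 − 1.866438·8.4 = -0.078082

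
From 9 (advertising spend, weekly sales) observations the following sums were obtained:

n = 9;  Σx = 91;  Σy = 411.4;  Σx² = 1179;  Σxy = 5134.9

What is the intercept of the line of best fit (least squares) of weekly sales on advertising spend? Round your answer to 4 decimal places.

7.6243

Sxx = Σx² − (Σx)²/n = 1179 − 920.111111 = 258.888889
Sxy = Σxy − (Σx)(Σy)/n = 5134.9 − 4159.711111 = 975.188889
b = Sxy/Sxx = 975.188889/258.888889 = 3.766824
a = ȳ − b·x̄ = 45.711111 − 3.766824·10.111111 = 7.624335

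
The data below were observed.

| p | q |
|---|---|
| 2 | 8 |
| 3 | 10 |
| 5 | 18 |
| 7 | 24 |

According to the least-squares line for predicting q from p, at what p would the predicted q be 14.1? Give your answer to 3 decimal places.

n = 4, Σx = 17, Σy = 60, Σxy = 304, Σx² = 87
Sxx = Σx² − (Σx)²/n = 87 − 72.25 = 14.75
Sxy = Σxy − (Σx)(Σy)/n = 304 − 255 = 49
b = Sxy/Sxx = 49/14.75 = 3.322034
a = ȳ − b·x̄ = 15 − 3.322034·4.25 = 0.881356
Set a + b·x = 14.1: x = (14.1 − 0.881356) / 3.322034 = 3.979082

3.979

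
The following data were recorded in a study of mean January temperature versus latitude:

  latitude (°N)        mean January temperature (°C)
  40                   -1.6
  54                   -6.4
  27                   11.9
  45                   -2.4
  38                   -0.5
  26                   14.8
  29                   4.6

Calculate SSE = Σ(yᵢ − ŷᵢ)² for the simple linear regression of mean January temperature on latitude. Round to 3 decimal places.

56.744

n = 7, Σx = 259, Σy = 20.4, Σxy = 302.9, Σx² = 10231, Σy² = 431.34
Sxx = Σx² − (Σx)²/n = 10231 − 9583 = 648
Sxy = Σxy − (Σx)(Σy)/n = 302.9 − 754.8 = -451.9
Syy = Σy² − (Σy)²/n = 431.34 − 59.451429 = 371.888571
b = Sxy/Sxx = -451.9/648 = -0.697377
SSE = Syy − b·Sxy = 371.888571 − (-0.697377)·(-451.9) = 56.744112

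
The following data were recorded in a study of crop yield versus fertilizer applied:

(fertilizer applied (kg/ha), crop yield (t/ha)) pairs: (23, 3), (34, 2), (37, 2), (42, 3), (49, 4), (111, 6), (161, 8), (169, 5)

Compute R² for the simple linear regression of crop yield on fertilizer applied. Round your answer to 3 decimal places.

n = 8, Σx = 626, Σy = 33, Σxy = 3332, Σx² = 74022, Σy² = 167
Sxx = Σx² − (Σx)²/n = 74022 − 48984.5 = 25037.5
Sxy = Σxy − (Σx)(Σy)/n = 3332 − 2582.25 = 749.75
Syy = Σy² − (Σy)²/n = 167 − 136.125 = 30.875
R² = Sxy²/(Sxx·Syy) = (749.75)²/(25037.5·30.875) = 0.727168

0.727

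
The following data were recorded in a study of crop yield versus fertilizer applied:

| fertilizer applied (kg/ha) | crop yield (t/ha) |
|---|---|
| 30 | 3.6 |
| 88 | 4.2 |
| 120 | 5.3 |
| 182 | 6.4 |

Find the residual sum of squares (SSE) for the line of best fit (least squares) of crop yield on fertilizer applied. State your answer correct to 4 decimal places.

0.1696

n = 4, Σx = 420, Σy = 19.5, Σxy = 2278.4, Σx² = 56168, Σy² = 99.65
Sxx = Σx² − (Σx)²/n = 56168 − 44100 = 12068
Sxy = Σxy − (Σx)(Σy)/n = 2278.4 − 2047.5 = 230.9
Syy = Σy² − (Σy)²/n = 99.65 − 95.0625 = 4.5875
b = Sxy/Sxx = 230.9/12068 = 0.019133
SSE = Syy − b·Sxy = 4.5875 − 0.019133·230.9 = 0.169634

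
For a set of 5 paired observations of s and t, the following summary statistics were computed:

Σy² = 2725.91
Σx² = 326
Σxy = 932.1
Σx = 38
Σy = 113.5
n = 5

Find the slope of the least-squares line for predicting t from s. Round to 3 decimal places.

1.868

Sxx = Σx² − (Σx)²/n = 326 − 288.8 = 37.2
Sxy = Σxy − (Σx)(Σy)/n = 932.1 − 862.6 = 69.5
b = Sxy/Sxx = 69.5/37.2 = 1.868280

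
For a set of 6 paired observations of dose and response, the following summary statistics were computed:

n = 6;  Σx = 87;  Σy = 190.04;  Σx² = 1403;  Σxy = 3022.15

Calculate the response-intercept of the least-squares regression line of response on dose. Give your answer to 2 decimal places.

Sxx = Σx² − (Σx)²/n = 1403 − 1261.5 = 141.5
Sxy = Σxy − (Σx)(Σy)/n = 3022.15 − 2755.58 = 266.57
b = Sxy/Sxx = 266.57/141.5 = 1.883887
a = ȳ − b·x̄ = 31.673333 − 1.883887·14.5 = 4.356973

4.36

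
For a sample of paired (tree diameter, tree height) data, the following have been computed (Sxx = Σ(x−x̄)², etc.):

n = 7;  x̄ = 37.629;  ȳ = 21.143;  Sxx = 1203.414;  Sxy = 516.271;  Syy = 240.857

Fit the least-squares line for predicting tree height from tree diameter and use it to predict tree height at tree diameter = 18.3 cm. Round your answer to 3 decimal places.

12.851

b = Sxy/Sxx = 516.271/1203.414 = 0.429005
a = ȳ − b·x̄ = 21.143 − 0.429005·37.629 = 4.999959
ŷ(18.3) = a + b·18.3 = 4.999959 + 0.429005·18.3 = 12.850756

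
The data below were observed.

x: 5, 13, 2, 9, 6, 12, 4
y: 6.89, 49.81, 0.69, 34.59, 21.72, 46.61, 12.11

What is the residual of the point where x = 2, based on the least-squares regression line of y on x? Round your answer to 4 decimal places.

n = 7, Σx = 51, Σy = 172.42, Σxy = 1732.75, Σx² = 475
Sxx = Σx² − (Σx)²/n = 475 − 371.571429 = 103.428571
Sxy = Σxy − (Σx)(Σy)/n = 1732.75 − 1256.202857 = 476.547143
b = Sxy/Sxx = 476.547143/103.428571 = 4.6075
a = ȳ − b·x̄ = 24.631429 − 4.6075·7.285714 = -8.9375
ŷ(2) = -8.9375 + 4.6075·2 = 0.2775
residual = y − ŷ = 0.69 − 0.2775 = 0.4125

0.4125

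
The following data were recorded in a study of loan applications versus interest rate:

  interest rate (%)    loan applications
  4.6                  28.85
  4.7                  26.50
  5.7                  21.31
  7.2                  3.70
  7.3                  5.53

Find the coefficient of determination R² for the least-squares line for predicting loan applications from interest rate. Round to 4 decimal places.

0.9791

n = 5, Σx = 29.5, Σy = 85.89, Σxy = 445.736, Σx² = 180.87, Σy² = 2032.9595
Sxx = Σx² − (Σx)²/n = 180.87 − 174.05 = 6.82
Sxy = Σxy − (Σx)(Σy)/n = 445.736 − 506.751 = -61.015
Syy = Σy² − (Σy)²/n = 2032.9595 − 1475.41842 = 557.54108
R² = Sxy²/(Sxx·Syy) = (-61.015)²/(6.82·557.54108) = 0.979066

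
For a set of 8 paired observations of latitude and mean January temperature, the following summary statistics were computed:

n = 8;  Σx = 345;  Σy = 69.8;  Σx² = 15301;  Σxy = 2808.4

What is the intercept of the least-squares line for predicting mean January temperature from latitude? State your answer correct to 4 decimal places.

Sxx = Σx² − (Σx)²/n = 15301 − 14878.125 = 422.875
Sxy = Σxy − (Σx)(Σy)/n = 2808.4 − 3010.125 = -201.725
b = Sxy/Sxx = -201.725/422.875 = -0.477032
a = ȳ − b·x̄ = 8.725 − (-0.477032)·43.125 = 29.297014

29.2970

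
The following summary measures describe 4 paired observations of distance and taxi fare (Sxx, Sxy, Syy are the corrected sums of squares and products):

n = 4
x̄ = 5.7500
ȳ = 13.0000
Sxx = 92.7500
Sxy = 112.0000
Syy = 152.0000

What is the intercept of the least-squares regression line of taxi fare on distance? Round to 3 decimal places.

b = Sxy/Sxx = 112/92.75 = 1.207547
a = ȳ − b·x̄ = 13 − 1.207547·5.75 = 6.056604

6.057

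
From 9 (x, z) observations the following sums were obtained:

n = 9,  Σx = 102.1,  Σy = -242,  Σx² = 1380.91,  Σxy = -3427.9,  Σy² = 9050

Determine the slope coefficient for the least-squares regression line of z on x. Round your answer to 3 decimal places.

Sxx = Σx² − (Σx)²/n = 1380.91 − 1158.267778 = 222.642222
Sxy = Σxy − (Σx)(Σy)/n = -3427.9 − (-2745.355556) = -682.544444
b = Sxy/Sxx = -682.544444/222.642222 = -3.065656

-3.066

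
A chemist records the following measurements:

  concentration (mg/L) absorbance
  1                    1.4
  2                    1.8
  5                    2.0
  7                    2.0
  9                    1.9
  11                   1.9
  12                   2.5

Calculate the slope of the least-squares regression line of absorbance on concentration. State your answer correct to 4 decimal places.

0.0581

n = 7, Σx = 47, Σy = 13.5, Σxy = 97, Σx² = 425
Sxx = Σx² − (Σx)²/n = 425 − 315.571429 = 109.428571
Sxy = Σxy − (Σx)(Σy)/n = 97 − 90.642857 = 6.357143
b = Sxy/Sxx = 6.357143/109.428571 = 0.058094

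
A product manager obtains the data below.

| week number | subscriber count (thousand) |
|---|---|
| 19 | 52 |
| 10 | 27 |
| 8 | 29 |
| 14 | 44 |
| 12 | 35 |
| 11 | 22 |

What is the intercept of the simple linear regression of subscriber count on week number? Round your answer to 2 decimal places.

2.82

n = 6, Σx = 74, Σy = 209, Σxy = 2768, Σx² = 986
Sxx = Σx² − (Σx)²/n = 986 − 912.666667 = 73.333333
Sxy = Σxy − (Σx)(Σy)/n = 2768 − 2577.666667 = 190.333333
b = Sxy/Sxx = 190.333333/73.333333 = 2.595455
a = ȳ − b·x̄ = 34.833333 − 2.595455·12.333333 = 2.822727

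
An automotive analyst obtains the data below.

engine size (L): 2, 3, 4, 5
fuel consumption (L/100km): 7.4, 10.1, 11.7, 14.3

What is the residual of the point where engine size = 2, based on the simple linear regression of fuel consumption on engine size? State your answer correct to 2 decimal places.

-0.13

n = 4, Σx = 14, Σy = 43.5, Σxy = 163.4, Σx² = 54
Sxx = Σx² − (Σx)²/n = 54 − 49 = 5
Sxy = Σxy − (Σx)(Σy)/n = 163.4 − 152.25 = 11.15
b = Sxy/Sxx = 11.15/5 = 2.23
a = ȳ − b·x̄ = 10.875 − 2.23·3.5 = 3.07
ŷ(2) = 3.07 + 2.23·2 = 7.53
residual = y − ŷ = 7.4 − 7.53 = -0.13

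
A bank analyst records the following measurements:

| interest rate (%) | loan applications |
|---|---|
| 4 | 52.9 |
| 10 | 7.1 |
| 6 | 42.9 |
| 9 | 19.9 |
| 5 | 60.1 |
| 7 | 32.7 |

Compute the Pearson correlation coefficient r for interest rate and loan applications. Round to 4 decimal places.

n = 6, Σx = 41, Σy = 215.6, Σxy = 1248.5, Σx² = 307, Σy² = 9766.54
Sxx = Σx² − (Σx)²/n = 307 − 280.166667 = 26.833333
Sxy = Σxy − (Σx)(Σy)/n = 1248.5 − 1473.266667 = -224.766667
Syy = Σy² − (Σy)²/n = 9766.54 − 7747.226667 = 2019.313333
r = Sxy/√(Sxx·Syy) = -224.766667/√(54184.907778) = -224.766667/232.776519 = -0.965590

-0.9656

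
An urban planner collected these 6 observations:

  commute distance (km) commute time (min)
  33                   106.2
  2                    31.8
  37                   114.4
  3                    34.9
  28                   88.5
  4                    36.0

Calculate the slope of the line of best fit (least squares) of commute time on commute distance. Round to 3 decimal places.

2.336

n = 6, Σx = 107, Σy = 411.8, Σxy = 10527.7, Σx² = 3271
Sxx = Σx² − (Σx)²/n = 3271 − 1908.166667 = 1362.833333
Sxy = Σxy − (Σx)(Σy)/n = 10527.7 − 7343.766667 = 3183.933333
b = Sxy/Sxx = 3183.933333/1362.833333 = 2.336260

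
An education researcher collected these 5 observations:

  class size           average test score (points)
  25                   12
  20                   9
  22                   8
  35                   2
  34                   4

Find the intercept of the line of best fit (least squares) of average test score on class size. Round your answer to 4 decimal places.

19.8302

n = 5, Σx = 136, Σy = 35, Σxy = 862, Σx² = 3890
Sxx = Σx² − (Σx)²/n = 3890 − 3699.2 = 190.8
Sxy = Σxy − (Σx)(Σy)/n = 862 − 952 = -90
b = Sxy/Sxx = -90/190.8 = -0.471698
a = ȳ − b·x̄ = 7 − (-0.471698)·27.2 = 19.830189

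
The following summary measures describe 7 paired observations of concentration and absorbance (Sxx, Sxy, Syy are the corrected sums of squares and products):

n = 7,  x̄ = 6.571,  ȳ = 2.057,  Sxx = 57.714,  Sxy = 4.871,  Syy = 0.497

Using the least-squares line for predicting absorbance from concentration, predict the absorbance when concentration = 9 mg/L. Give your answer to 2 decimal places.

b = Sxy/Sxx = 4.871/57.714 = 0.084399
a = ȳ − b·x̄ = 2.057 − 0.084399·6.571 = 1.502415
ŷ(9) = a + b·9 = 1.502415 + 0.084399·9 = 2.262005

2.26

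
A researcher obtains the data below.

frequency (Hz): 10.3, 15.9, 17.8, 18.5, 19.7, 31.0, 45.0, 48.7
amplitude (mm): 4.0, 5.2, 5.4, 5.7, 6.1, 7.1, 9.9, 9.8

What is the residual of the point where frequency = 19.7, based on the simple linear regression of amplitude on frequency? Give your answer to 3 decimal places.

n = 8, Σx = 206.9, Σy = 53.2, Σxy = 1588.48, Σx² = 6763.77
Sxx = Σx² − (Σx)²/n = 6763.77 − 5350.95125 = 1412.81875
Sxy = Σxy − (Σx)(Σy)/n = 1588.48 − 1375.885 = 212.595
b = Sxy/Sxx = 212.595/1412.81875 = 0.150476
a = ȳ − b·x̄ = 6.65 − 0.150476·25.8625 = 2.758320
ŷ(19.7) = 2.758320 + 0.150476·19.7 = 5.722693
residual = y − ŷ = 6.1 − 5.722693 = 0.377307

0.377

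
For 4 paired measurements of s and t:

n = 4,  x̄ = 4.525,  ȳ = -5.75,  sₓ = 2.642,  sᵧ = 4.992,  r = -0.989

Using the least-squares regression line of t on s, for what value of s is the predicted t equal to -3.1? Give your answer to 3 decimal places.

b = r · sᵧ/sₓ = -0.989 · 4.992/2.642 = -1.868693
a = ȳ − b·x̄ = -5.75 − (-1.868693)·4.525 = 2.705838
Set a + b·x = -3.1: x = (-3.1 − 2.705838) / (-1.868693) = 3.106897

3.107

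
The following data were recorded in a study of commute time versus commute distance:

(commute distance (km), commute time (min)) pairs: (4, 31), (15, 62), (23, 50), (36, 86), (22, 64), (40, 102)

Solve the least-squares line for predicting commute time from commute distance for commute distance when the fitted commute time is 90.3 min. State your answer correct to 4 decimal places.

n = 6, Σx = 140, Σy = 395, Σxy = 10788, Σx² = 4150
Sxx = Σx² − (Σx)²/n = 4150 − 3266.666667 = 883.333333
Sxy = Σxy − (Σx)(Σy)/n = 10788 − 9216.666667 = 1571.333333
b = Sxy/Sxx = 1571.333333/883.333333 = 1.778868
a = ȳ − b·x̄ = 65.833333 − 1.778868·23.333333 = 24.326415
Set a + b·x = 90.3: x = (90.3 − 24.326415) / 1.778868 = 37.087399

37.0874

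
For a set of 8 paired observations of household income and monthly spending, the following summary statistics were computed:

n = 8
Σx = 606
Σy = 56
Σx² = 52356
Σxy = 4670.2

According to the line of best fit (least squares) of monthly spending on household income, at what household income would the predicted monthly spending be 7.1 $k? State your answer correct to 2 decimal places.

77.26

Sxx = Σx² − (Σx)²/n = 52356 − 45904.5 = 6451.5
Sxy = Σxy − (Σx)(Σy)/n = 4670.2 − 4242 = 428.2
b = Sxy/Sxx = 428.2/6451.5 = 0.066372
a = ȳ − b·x̄ = 7 − 0.066372·75.75 = 1.972309
Set a + b·x = 7.1: x = (7.1 − 1.972309) / 0.066372 = 77.256656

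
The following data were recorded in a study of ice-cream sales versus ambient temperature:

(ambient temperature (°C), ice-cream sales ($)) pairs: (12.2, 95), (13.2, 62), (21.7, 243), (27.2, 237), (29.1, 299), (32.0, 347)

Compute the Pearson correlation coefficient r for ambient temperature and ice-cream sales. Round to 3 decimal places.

n = 6, Σx = 135.4, Σy = 1283, Σxy = 33501.8, Σx² = 3404.62, Σy² = 337897
Sxx = Σx² − (Σx)²/n = 3404.62 − 3055.526667 = 349.093333
Sxy = Σxy − (Σx)(Σy)/n = 33501.8 − 28953.033333 = 4548.766667
Syy = Σy² − (Σy)²/n = 337897 − 274348.166667 = 63548.833333
r = Sxy/√(Sxx·Syy) = 4548.766667/√(22184474.057778) = 4548.766667/4710.039709 = 0.965760

0.966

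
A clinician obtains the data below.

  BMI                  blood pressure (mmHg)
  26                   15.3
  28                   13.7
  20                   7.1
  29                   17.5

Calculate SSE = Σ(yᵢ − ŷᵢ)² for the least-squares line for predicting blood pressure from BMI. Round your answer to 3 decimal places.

7.472

n = 4, Σx = 103, Σy = 53.6, Σxy = 1430.9, Σx² = 2701, Σy² = 778.44
Sxx = Σx² − (Σx)²/n = 2701 − 2652.25 = 48.75
Sxy = Σxy − (Σx)(Σy)/n = 1430.9 − 1380.2 = 50.7
Syy = Σy² − (Σy)²/n = 778.44 − 718.24 = 60.2
b = Sxy/Sxx = 50.7/48.75 = 1.04
SSE = Syy − b·Sxy = 60.2 − 1.04·50.7 = 7.472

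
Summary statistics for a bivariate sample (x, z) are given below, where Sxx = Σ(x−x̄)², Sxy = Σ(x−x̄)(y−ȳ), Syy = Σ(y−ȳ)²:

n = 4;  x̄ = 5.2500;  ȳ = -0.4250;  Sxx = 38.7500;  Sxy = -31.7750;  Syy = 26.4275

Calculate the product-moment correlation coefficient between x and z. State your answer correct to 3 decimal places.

r = Sxy/√(Sxx·Syy) = -31.775/√(1024.065625) = -31.775/32.001025 = -0.992937

-0.993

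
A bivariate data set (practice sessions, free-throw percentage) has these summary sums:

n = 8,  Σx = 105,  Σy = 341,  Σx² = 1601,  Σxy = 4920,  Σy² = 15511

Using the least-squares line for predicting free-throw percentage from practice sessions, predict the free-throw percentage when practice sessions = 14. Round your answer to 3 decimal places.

44.370

Sxx = Σx² − (Σx)²/n = 1601 − 1378.125 = 222.875
Sxy = Σxy − (Σx)(Σy)/n = 4920 − 4475.625 = 444.375
b = Sxy/Sxx = 444.375/222.875 = 1.993831
a = ȳ − b·x̄ = 42.625 − 1.993831·13.125 = 16.455973
ŷ(14) = a + b·14 = 16.455973 + 1.993831·14 = 44.369602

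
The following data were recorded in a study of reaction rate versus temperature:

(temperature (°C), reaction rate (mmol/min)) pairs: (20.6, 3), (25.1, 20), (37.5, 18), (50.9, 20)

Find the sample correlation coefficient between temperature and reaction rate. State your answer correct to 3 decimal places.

0.631

n = 4, Σx = 134.1, Σy = 61, Σxy = 2256.8, Σx² = 5051.43, Σy² = 1133
Sxx = Σx² − (Σx)²/n = 5051.43 − 4495.7025 = 555.7275
Sxy = Σxy − (Σx)(Σy)/n = 2256.8 − 2045.025 = 211.775
Syy = Σy² − (Σy)²/n = 1133 − 930.25 = 202.75
r = Sxy/√(Sxx·Syy) = 211.775/√(112673.750625) = 211.775/335.669109 = 0.630904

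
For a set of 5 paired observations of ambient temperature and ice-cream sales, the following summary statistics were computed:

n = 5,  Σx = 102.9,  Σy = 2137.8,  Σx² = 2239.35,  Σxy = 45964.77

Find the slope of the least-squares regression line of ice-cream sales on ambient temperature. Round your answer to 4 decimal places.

16.1821

Sxx = Σx² − (Σx)²/n = 2239.35 − 2117.682 = 121.668
Sxy = Σxy − (Σx)(Σy)/n = 45964.77 − 43995.924 = 1968.846
b = Sxy/Sxx = 1968.846/121.668 = 16.182119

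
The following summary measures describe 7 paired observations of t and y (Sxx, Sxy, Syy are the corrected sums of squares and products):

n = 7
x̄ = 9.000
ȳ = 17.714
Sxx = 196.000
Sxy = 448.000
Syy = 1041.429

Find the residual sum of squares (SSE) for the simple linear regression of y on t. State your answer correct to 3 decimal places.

b = Sxy/Sxx = 448/196 = 2.285714
SSE = Syy − b·Sxy = 1041.429 − 2.285714·448 = 17.429

17.429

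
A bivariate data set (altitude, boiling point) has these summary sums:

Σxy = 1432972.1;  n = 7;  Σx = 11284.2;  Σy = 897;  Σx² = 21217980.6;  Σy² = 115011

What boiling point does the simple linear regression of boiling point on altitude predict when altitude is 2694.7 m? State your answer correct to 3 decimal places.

123.488

Sxx = Σx² − (Σx)²/n = 21217980.6 − 18190452.805714 = 3027527.794286
Sxy = Σxy − (Σx)(Σy)/n = 1432972.1 − 1445989.628571 = -13017.528571
b = Sxy/Sxx = -13017.528571/3027527.794286 = -0.004300
a = ȳ − b·x̄ = 128.142857 − (-0.004300)·1612.028571 = 135.074132
ŷ(2694.7) = a + b·2694.7 = 135.074132 + (-0.004300)·2694.7 = 123.487671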